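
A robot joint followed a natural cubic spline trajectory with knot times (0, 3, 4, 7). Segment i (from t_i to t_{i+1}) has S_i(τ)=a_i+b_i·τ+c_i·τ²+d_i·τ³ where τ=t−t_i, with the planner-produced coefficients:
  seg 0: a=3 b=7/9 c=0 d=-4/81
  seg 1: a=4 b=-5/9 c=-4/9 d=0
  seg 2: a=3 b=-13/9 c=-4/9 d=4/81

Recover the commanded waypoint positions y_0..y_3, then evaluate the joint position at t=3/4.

y_0 = S_0(0) = a_0 = 3
y_1 = S_1(0) = a_1 = 4
y_2 = S_2(0) = a_2 = 3
y_3 = S_2(3) = -4
t_q=3/4 is in segment 0 (τ=3/4); S_0(τ)=57/16

y_0=3 y_1=4 y_2=3 y_3=-4
S(3/4) = 57/16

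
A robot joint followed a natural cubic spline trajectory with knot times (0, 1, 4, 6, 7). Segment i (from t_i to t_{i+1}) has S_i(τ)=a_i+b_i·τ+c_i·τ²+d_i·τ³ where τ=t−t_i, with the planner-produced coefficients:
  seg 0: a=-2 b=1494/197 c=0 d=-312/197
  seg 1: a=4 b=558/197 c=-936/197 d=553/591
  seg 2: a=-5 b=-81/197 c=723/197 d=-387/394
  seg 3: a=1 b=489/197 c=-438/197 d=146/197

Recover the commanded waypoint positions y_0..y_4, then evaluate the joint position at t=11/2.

y_0 = S_0(0) = a_0 = -2
y_1 = S_1(0) = a_1 = 4
y_2 = S_2(0) = a_2 = -5
y_3 = S_3(0) = a_3 = 1
y_4 = S_3(1) = 2
t_q=11/2 is in segment 2 (τ=3/2); S_2(τ)=-2125/3152

y_0=-2 y_1=4 y_2=-5 y_3=1 y_4=2
S(11/2) = -2125/3152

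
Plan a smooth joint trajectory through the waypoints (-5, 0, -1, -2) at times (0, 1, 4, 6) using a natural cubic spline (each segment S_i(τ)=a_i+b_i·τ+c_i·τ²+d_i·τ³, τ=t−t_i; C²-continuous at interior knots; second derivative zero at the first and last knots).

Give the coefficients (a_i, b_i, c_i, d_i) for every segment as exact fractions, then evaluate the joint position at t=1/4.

Δ: Δ0=5, Δ1=-1/3, Δ2=-1/2
row 1: diag=8, rhs=-32; c'=3/8, d'=-4
row 2: denom=10−3·3/8=71/8; d'=(-1−3·-4)/(71/8)=88/71
back: M2=88/71
back: M1=-4−3/8·88/71=-317/71
M: M0=0, M1=-317/71, M2=88/71, M3=0
seg 0: a=-5, c=M0/2=0, d=(M1−M0)/(6·1)=-317/426, b=Δ0−h0·(2M0+M1)/6=2447/426
seg 1: a=0, c=M1/2=-317/142, d=(M2−M1)/(6·3)=45/142, b=Δ1−h1·(2M1+M2)/6=748/213
seg 2: a=-1, c=M2/2=44/71, d=(M3−M2)/(6·2)=-22/213, b=Δ2−h2·(2M2+M3)/6=-565/426
t_q=1/4 → seg 0, τ=1/4; S=-5+2447/426·τ+0·τ²+-317/426·τ³=-32495/9088

  seg 0: a=-5 b=2447/426 c=0 d=-317/426
  seg 1: a=0 b=748/213 c=-317/142 d=45/142
  seg 2: a=-1 b=-565/426 c=44/71 d=-22/213
S(1/4) = -32495/9088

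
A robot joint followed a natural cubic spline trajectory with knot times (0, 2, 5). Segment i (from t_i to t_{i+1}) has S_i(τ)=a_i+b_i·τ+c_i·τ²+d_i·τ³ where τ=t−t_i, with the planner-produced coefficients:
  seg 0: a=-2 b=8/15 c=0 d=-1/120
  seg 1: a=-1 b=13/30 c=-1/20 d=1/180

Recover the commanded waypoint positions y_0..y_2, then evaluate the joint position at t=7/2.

y_0=-2 y_1=-1 y_2=0
S(7/2) = -71/160

y_0 = S_0(0) = a_0 = -2
y_1 = S_1(0) = a_1 = -1
y_2 = S_1(3) = 0
t_q=7/2 is in segment 1 (τ=3/2); S_1(τ)=-71/160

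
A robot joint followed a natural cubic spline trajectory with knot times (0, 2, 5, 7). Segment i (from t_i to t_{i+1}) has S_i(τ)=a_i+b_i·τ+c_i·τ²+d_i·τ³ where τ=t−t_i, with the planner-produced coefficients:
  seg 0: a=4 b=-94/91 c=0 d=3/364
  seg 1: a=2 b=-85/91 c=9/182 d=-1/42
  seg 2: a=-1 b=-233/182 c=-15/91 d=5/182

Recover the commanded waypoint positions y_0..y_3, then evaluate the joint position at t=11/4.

y_0=4 y_1=2 y_2=-1 y_3=-4
S(11/4) = 15343/11648

y_0 = S_0(0) = a_0 = 4
y_1 = S_1(0) = a_1 = 2
y_2 = S_2(0) = a_2 = -1
y_3 = S_2(2) = -4
t_q=11/4 is in segment 1 (τ=3/4); S_1(τ)=15343/11648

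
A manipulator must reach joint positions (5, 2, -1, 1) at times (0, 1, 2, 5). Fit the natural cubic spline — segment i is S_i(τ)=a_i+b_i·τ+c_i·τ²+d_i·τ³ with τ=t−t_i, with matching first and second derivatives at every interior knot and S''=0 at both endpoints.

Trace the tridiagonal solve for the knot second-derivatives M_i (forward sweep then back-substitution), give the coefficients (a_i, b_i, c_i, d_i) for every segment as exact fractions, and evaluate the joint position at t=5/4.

Δ: Δ0=-3, Δ1=-3, Δ2=2/3
row 1: diag=4, rhs=0; c'=1/4, d'=0
row 2: denom=8−1·1/4=31/4; d'=(22−1·0)/(31/4)=88/31
back: M2=88/31
back: M1=0−1/4·88/31=-22/31
M: M0=0, M1=-22/31, M2=88/31, M3=0
seg 0: a=5, c=M0/2=0, d=(M1−M0)/(6·1)=-11/93, b=Δ0−h0·(2M0+M1)/6=-268/93
seg 1: a=2, c=M1/2=-11/31, d=(M2−M1)/(6·1)=55/93, b=Δ1−h1·(2M1+M2)/6=-301/93
seg 2: a=-1, c=M2/2=44/31, d=(M3−M2)/(6·3)=-44/279, b=Δ2−h2·(2M2+M3)/6=-202/93
t_q=5/4 → seg 1, τ=1/4; S=2+-301/93·τ+-11/31·τ²+55/93·τ³=2337/1984

  seg 0: a=5 b=-268/93 c=0 d=-11/93
  seg 1: a=2 b=-301/93 c=-11/31 d=55/93
  seg 2: a=-1 b=-202/93 c=44/31 d=-44/279
S(5/4) = 2337/1984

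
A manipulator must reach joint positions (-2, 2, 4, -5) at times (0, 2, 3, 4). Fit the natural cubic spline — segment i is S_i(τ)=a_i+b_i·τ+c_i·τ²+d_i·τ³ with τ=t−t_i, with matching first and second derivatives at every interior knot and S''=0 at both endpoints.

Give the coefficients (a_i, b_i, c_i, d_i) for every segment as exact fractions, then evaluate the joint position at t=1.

  seg 0: a=-2 b=24/23 c=0 d=11/46
  seg 1: a=2 b=90/23 c=33/23 d=-77/23
  seg 2: a=4 b=-75/23 c=-198/23 d=66/23
S(1) = -33/46

Δ: Δ0=2, Δ1=2, Δ2=-9
row 1: diag=6, rhs=0; c'=1/6, d'=0
row 2: denom=4−1·1/6=23/6; d'=(-66−1·0)/(23/6)=-396/23
back: M2=-396/23
back: M1=0−1/6·-396/23=66/23
M: M0=0, M1=66/23, M2=-396/23, M3=0
seg 0: a=-2, c=M0/2=0, d=(M1−M0)/(6·2)=11/46, b=Δ0−h0·(2M0+M1)/6=24/23
seg 1: a=2, c=M1/2=33/23, d=(M2−M1)/(6·1)=-77/23, b=Δ1−h1·(2M1+M2)/6=90/23
seg 2: a=4, c=M2/2=-198/23, d=(M3−M2)/(6·1)=66/23, b=Δ2−h2·(2M2+M3)/6=-75/23
t_q=1 → seg 0, τ=1; S=-2+24/23·τ+0·τ²+11/46·τ³=-33/46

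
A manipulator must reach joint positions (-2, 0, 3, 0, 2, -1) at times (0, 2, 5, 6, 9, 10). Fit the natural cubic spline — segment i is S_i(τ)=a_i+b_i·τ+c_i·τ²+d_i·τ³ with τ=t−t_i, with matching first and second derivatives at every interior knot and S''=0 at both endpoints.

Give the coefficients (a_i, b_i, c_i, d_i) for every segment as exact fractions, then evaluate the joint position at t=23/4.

  seg 0: a=-2 b=2263/3825 c=0 d=781/7650
  seg 1: a=0 b=6949/3825 c=781/1275 d=-10153/34425
  seg 2: a=3 b=-556/225 c=-1562/765 d=643/425
  seg 3: a=0 b=-7711/3825 c=9551/3825 d=-18392/34425
  seg 4: a=2 b=-5581/3825 c=-2947/1275 d=2947/3825
S(23/4) = 51931/81600

Δ: Δ0=1, Δ1=1, Δ2=-3, Δ3=2/3, Δ4=-3
row 1: diag=10, rhs=0; c'=3/10, d'=0
row 2: denom=8−3·3/10=71/10; d'=(-24−3·0)/(71/10)=-240/71
row 3: denom=8−1·10/71=558/71; d'=(22−1·-240/71)/(558/71)=901/279
row 4: denom=8−3·71/186=425/62; d'=(-22−3·901/279)/(425/62)=-5894/1275
back: M4=-5894/1275
back: M3=901/279−71/186·-5894/1275=19102/3825
back: M2=-240/71−10/71·19102/3825=-3124/765
back: M1=0−3/10·-3124/765=1562/1275
M: M0=0, M1=1562/1275, M2=-3124/765, M3=19102/3825, M4=-5894/1275, M5=0
seg 0: a=-2, c=M0/2=0, d=(M1−M0)/(6·2)=781/7650, b=Δ0−h0·(2M0+M1)/6=2263/3825
seg 1: a=0, c=M1/2=781/1275, d=(M2−M1)/(6·3)=-10153/34425, b=Δ1−h1·(2M1+M2)/6=6949/3825
seg 2: a=3, c=M2/2=-1562/765, d=(M3−M2)/(6·1)=643/425, b=Δ2−h2·(2M2+M3)/6=-556/225
seg 3: a=0, c=M3/2=9551/3825, d=(M4−M3)/(6·3)=-18392/34425, b=Δ3−h3·(2M3+M4)/6=-7711/3825
seg 4: a=2, c=M4/2=-2947/1275, d=(M5−M4)/(6·1)=2947/3825, b=Δ4−h4·(2M4+M5)/6=-5581/3825
t_q=23/4 → seg 2, τ=3/4; S=3+-556/225·τ+-1562/765·τ²+643/425·τ³=51931/81600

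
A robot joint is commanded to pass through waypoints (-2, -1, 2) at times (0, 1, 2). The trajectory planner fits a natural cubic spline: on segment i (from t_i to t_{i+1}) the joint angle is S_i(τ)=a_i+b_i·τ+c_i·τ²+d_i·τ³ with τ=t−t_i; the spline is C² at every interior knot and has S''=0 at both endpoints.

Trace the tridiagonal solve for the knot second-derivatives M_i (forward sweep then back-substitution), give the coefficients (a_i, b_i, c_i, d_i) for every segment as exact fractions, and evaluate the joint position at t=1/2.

Δ: Δ0=1, Δ1=3
row 1: diag=4, rhs=12; c'=1/4, d'=3
back: M1=3
M: M0=0, M1=3, M2=0
seg 0: a=-2, c=M0/2=0, d=(M1−M0)/(6·1)=1/2, b=Δ0−h0·(2M0+M1)/6=1/2
seg 1: a=-1, c=M1/2=3/2, d=(M2−M1)/(6·1)=-1/2, b=Δ1−h1·(2M1+M2)/6=2
t_q=1/2 → seg 0, τ=1/2; S=-2+1/2·τ+0·τ²+1/2·τ³=-27/16

  seg 0: a=-2 b=1/2 c=0 d=1/2
  seg 1: a=-1 b=2 c=3/2 d=-1/2
S(1/2) = -27/16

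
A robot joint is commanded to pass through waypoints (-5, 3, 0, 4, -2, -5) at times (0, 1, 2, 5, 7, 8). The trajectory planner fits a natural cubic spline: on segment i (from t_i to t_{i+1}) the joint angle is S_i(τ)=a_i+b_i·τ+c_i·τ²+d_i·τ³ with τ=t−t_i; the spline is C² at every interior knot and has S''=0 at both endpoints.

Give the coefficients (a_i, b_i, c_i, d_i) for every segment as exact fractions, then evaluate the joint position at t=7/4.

  seg 0: a=-5 b=12611/1140 c=0 d=-3491/1140
  seg 1: a=3 b=1069/570 c=-3491/380 d=983/228
  seg 2: a=0 b=-4063/1140 c=356/95 d=-2411/3420
  seg 3: a=4 b=-13/114 c=-987/380 d=329/570
  seg 4: a=-2 b=-2039/570 c=329/380 d=-329/1140
S(7/4) = 25727/24320

Δ: Δ0=8, Δ1=-3, Δ2=4/3, Δ3=-3, Δ4=-3
row 1: diag=4, rhs=-66; c'=1/4, d'=-33/2
row 2: denom=8−1·1/4=31/4; d'=(26−1·-33/2)/(31/4)=170/31
row 3: denom=10−3·12/31=274/31; d'=(-26−3·170/31)/(274/31)=-658/137
row 4: denom=6−2·31/137=760/137; d'=(0−2·-658/137)/(760/137)=329/190
back: M4=329/190
back: M3=-658/137−31/137·329/190=-987/190
back: M2=170/31−12/31·-987/190=712/95
back: M1=-33/2−1/4·712/95=-3491/190
M: M0=0, M1=-3491/190, M2=712/95, M3=-987/190, M4=329/190, M5=0
seg 0: a=-5, c=M0/2=0, d=(M1−M0)/(6·1)=-3491/1140, b=Δ0−h0·(2M0+M1)/6=12611/1140
seg 1: a=3, c=M1/2=-3491/380, d=(M2−M1)/(6·1)=983/228, b=Δ1−h1·(2M1+M2)/6=1069/570
seg 2: a=0, c=M2/2=356/95, d=(M3−M2)/(6·3)=-2411/3420, b=Δ2−h2·(2M2+M3)/6=-4063/1140
seg 3: a=4, c=M3/2=-987/380, d=(M4−M3)/(6·2)=329/570, b=Δ3−h3·(2M3+M4)/6=-13/114
seg 4: a=-2, c=M4/2=329/380, d=(M5−M4)/(6·1)=-329/1140, b=Δ4−h4·(2M4+M5)/6=-2039/570
t_q=7/4 → seg 1, τ=3/4; S=3+1069/570·τ+-3491/380·τ²+983/228·τ³=25727/24320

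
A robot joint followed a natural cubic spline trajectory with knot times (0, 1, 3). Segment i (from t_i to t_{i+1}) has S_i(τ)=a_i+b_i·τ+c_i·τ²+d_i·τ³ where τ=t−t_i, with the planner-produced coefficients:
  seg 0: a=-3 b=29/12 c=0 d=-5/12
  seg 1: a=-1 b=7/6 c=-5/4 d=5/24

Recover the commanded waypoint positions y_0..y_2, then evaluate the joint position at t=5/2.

y_0=-3 y_1=-1 y_2=-2
S(5/2) = -87/64

y_0 = S_0(0) = a_0 = -3
y_1 = S_1(0) = a_1 = -1
y_2 = S_1(2) = -2
t_q=5/2 is in segment 1 (τ=3/2); S_1(τ)=-87/64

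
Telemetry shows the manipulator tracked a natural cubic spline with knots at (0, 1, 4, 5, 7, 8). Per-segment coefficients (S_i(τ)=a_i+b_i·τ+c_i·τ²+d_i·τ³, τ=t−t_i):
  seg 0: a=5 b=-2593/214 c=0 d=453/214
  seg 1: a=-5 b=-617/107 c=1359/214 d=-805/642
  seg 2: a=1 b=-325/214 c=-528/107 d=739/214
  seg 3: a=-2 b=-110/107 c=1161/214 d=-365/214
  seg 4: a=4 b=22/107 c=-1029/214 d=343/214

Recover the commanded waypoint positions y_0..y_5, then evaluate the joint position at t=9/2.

y_0 = S_0(0) = a_0 = 5
y_1 = S_1(0) = a_1 = -5
y_2 = S_2(0) = a_2 = 1
y_3 = S_3(0) = a_3 = -2
y_4 = S_4(0) = a_4 = 4
y_5 = S_4(1) = 1
t_q=9/2 is in segment 2 (τ=1/2); S_2(τ)=-961/1712

y_0=5 y_1=-5 y_2=1 y_3=-2 y_4=4 y_5=1
S(9/2) = -961/1712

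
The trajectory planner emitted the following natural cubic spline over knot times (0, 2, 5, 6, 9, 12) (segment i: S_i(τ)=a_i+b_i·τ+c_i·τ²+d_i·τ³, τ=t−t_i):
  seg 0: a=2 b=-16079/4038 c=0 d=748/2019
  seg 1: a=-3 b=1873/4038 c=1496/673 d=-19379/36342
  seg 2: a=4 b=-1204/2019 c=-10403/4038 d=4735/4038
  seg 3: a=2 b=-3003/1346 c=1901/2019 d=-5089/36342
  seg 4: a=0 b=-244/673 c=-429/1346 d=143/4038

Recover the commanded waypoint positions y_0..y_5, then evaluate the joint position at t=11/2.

y_0=2 y_1=-3 y_2=4 y_3=2 y_4=0 y_5=-3
S(11/2) = 103513/32304

y_0 = S_0(0) = a_0 = 2
y_1 = S_1(0) = a_1 = -3
y_2 = S_2(0) = a_2 = 4
y_3 = S_3(0) = a_3 = 2
y_4 = S_4(0) = a_4 = 0
y_5 = S_4(3) = -3
t_q=11/2 is in segment 2 (τ=1/2); S_2(τ)=103513/32304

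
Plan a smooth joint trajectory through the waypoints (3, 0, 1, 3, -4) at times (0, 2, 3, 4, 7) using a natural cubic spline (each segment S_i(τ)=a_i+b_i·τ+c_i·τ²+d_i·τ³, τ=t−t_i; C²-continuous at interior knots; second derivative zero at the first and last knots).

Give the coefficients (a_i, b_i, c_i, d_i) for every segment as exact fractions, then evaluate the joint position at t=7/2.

  seg 0: a=3 b=-596/267 c=0 d=391/2136
  seg 1: a=0 b=-19/534 c=391/356 d=-67/1068
  seg 2: a=1 b=2107/1068 c=81/89 d=-943/1068
  seg 3: a=3 b=611/534 c=-619/356 d=619/3204
S(7/2) = 5991/2848

Δ: Δ0=-3/2, Δ1=1, Δ2=2, Δ3=-7/3
row 1: diag=6, rhs=15; c'=1/6, d'=5/2
row 2: denom=4−1·1/6=23/6; d'=(6−1·5/2)/(23/6)=21/23
row 3: denom=8−1·6/23=178/23; d'=(-26−1·21/23)/(178/23)=-619/178
back: M3=-619/178
back: M2=21/23−6/23·-619/178=162/89
back: M1=5/2−1/6·162/89=391/178
M: M0=0, M1=391/178, M2=162/89, M3=-619/178, M4=0
seg 0: a=3, c=M0/2=0, d=(M1−M0)/(6·2)=391/2136, b=Δ0−h0·(2M0+M1)/6=-596/267
seg 1: a=0, c=M1/2=391/356, d=(M2−M1)/(6·1)=-67/1068, b=Δ1−h1·(2M1+M2)/6=-19/534
seg 2: a=1, c=M2/2=81/89, d=(M3−M2)/(6·1)=-943/1068, b=Δ2−h2·(2M2+M3)/6=2107/1068
seg 3: a=3, c=M3/2=-619/356, d=(M4−M3)/(6·3)=619/3204, b=Δ3−h3·(2M3+M4)/6=611/534
t_q=7/2 → seg 2, τ=1/2; S=1+2107/1068·τ+81/89·τ²+-943/1068·τ³=5991/2848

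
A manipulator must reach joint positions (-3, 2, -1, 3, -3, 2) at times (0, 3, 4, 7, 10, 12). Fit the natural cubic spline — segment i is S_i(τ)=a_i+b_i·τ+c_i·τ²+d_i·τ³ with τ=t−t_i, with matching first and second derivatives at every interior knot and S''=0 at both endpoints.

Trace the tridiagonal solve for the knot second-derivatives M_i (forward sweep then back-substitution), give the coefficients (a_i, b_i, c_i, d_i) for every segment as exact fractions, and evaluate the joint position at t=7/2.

  seg 0: a=-3 b=15661/4182 c=0 d=-2897/12546
  seg 1: a=2 b=-5206/2091 c=-2897/1394 d=6557/4182
  seg 2: a=-1 b=-8123/4182 c=1830/697 d=-19241/37638
  seg 3: a=3 b=1/123 c=-8261/4182 d=16385/37638
  seg 4: a=-3 b=-377/4182 c=1354/697 d=-677/2091
S(7/2) = 4813/11152

Δ: Δ0=5/3, Δ1=-3, Δ2=4/3, Δ3=-2, Δ4=5/2
row 1: diag=8, rhs=-28; c'=1/8, d'=-7/2
row 2: denom=8−1·1/8=63/8; d'=(26−1·-7/2)/(63/8)=236/63
row 3: denom=12−3·8/21=76/7; d'=(-20−3·236/63)/(76/7)=-164/57
row 4: denom=10−3·21/76=697/76; d'=(27−3·-164/57)/(697/76)=2708/697
back: M4=2708/697
back: M3=-164/57−21/76·2708/697=-8261/2091
back: M2=236/63−8/21·-8261/2091=3660/697
back: M1=-7/2−1/8·3660/697=-2897/697
M: M0=0, M1=-2897/697, M2=3660/697, M3=-8261/2091, M4=2708/697, M5=0
seg 0: a=-3, c=M0/2=0, d=(M1−M0)/(6·3)=-2897/12546, b=Δ0−h0·(2M0+M1)/6=15661/4182
seg 1: a=2, c=M1/2=-2897/1394, d=(M2−M1)/(6·1)=6557/4182, b=Δ1−h1·(2M1+M2)/6=-5206/2091
seg 2: a=-1, c=M2/2=1830/697, d=(M3−M2)/(6·3)=-19241/37638, b=Δ2−h2·(2M2+M3)/6=-8123/4182
seg 3: a=3, c=M3/2=-8261/4182, d=(M4−M3)/(6·3)=16385/37638, b=Δ3−h3·(2M3+M4)/6=1/123
seg 4: a=-3, c=M4/2=1354/697, d=(M5−M4)/(6·2)=-677/2091, b=Δ4−h4·(2M4+M5)/6=-377/4182
t_q=7/2 → seg 1, τ=1/2; S=2+-5206/2091·τ+-2897/1394·τ²+6557/4182·τ³=4813/11152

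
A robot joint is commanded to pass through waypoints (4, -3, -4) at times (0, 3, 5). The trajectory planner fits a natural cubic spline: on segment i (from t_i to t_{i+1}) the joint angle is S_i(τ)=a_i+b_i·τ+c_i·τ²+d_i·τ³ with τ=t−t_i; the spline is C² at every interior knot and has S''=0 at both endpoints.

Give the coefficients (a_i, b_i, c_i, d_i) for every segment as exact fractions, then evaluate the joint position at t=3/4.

Δ: Δ0=-7/3, Δ1=-1/2
row 1: diag=10, rhs=11; c'=1/5, d'=11/10
back: M1=11/10
M: M0=0, M1=11/10, M2=0
seg 0: a=4, c=M0/2=0, d=(M1−M0)/(6·3)=11/180, b=Δ0−h0·(2M0+M1)/6=-173/60
seg 1: a=-3, c=M1/2=11/20, d=(M2−M1)/(6·2)=-11/120, b=Δ1−h1·(2M1+M2)/6=-37/30
t_q=3/4 → seg 0, τ=3/4; S=4+-173/60·τ+0·τ²+11/180·τ³=477/256

  seg 0: a=4 b=-173/60 c=0 d=11/180
  seg 1: a=-3 b=-37/30 c=11/20 d=-11/120
S(3/4) = 477/256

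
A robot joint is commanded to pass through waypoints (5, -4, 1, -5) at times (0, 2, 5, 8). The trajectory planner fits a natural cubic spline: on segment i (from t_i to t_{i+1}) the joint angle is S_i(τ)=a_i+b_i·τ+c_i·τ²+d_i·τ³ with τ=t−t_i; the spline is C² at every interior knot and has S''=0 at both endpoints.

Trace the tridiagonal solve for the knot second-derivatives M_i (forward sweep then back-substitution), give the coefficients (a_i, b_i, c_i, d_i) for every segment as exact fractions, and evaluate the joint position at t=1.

  seg 0: a=5 b=-1339/222 c=0 d=85/222
  seg 1: a=-4 b=-319/222 c=85/37 d=-841/1998
  seg 2: a=1 b=109/111 c=-331/222 d=331/1998
S(1) = -24/37

Δ: Δ0=-9/2, Δ1=5/3, Δ2=-2
row 1: diag=10, rhs=37; c'=3/10, d'=37/10
row 2: denom=12−3·3/10=111/10; d'=(-22−3·37/10)/(111/10)=-331/111
back: M2=-331/111
back: M1=37/10−3/10·-331/111=170/37
M: M0=0, M1=170/37, M2=-331/111, M3=0
seg 0: a=5, c=M0/2=0, d=(M1−M0)/(6·2)=85/222, b=Δ0−h0·(2M0+M1)/6=-1339/222
seg 1: a=-4, c=M1/2=85/37, d=(M2−M1)/(6·3)=-841/1998, b=Δ1−h1·(2M1+M2)/6=-319/222
seg 2: a=1, c=M2/2=-331/222, d=(M3−M2)/(6·3)=331/1998, b=Δ2−h2·(2M2+M3)/6=109/111
t_q=1 → seg 0, τ=1; S=5+-1339/222·τ+0·τ²+85/222·τ³=-24/37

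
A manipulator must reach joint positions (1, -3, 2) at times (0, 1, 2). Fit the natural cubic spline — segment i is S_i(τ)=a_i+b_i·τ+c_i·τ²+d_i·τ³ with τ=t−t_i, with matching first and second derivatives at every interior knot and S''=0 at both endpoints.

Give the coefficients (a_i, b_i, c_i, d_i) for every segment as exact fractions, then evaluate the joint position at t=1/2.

Δ: Δ0=-4, Δ1=5
row 1: diag=4, rhs=54; c'=1/4, d'=27/2
back: M1=27/2
M: M0=0, M1=27/2, M2=0
seg 0: a=1, c=M0/2=0, d=(M1−M0)/(6·1)=9/4, b=Δ0−h0·(2M0+M1)/6=-25/4
seg 1: a=-3, c=M1/2=27/4, d=(M2−M1)/(6·1)=-9/4, b=Δ1−h1·(2M1+M2)/6=1/2
t_q=1/2 → seg 0, τ=1/2; S=1+-25/4·τ+0·τ²+9/4·τ³=-59/32

  seg 0: a=1 b=-25/4 c=0 d=9/4
  seg 1: a=-3 b=1/2 c=27/4 d=-9/4
S(1/2) = -59/32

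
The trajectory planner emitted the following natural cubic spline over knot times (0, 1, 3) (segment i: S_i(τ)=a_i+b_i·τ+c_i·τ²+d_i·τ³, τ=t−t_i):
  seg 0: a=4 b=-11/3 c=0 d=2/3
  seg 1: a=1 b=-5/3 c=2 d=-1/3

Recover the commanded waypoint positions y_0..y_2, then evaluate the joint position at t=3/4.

y_0 = S_0(0) = a_0 = 4
y_1 = S_1(0) = a_1 = 1
y_2 = S_1(2) = 3
t_q=3/4 is in segment 0 (τ=3/4); S_0(τ)=49/32

y_0=4 y_1=1 y_2=3
S(3/4) = 49/32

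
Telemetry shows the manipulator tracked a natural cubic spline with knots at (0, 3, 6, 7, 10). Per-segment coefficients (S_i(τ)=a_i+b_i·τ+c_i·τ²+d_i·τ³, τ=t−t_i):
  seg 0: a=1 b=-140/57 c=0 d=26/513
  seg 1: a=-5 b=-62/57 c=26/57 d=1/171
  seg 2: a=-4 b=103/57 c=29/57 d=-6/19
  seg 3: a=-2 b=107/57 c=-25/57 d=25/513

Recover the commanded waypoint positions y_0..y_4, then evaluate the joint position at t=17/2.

y_0 = S_0(0) = a_0 = 1
y_1 = S_1(0) = a_1 = -5
y_2 = S_2(0) = a_2 = -4
y_3 = S_3(0) = a_3 = -2
y_4 = S_3(3) = 1
t_q=17/2 is in segment 3 (τ=3/2); S_3(τ)=-1/152

y_0=1 y_1=-5 y_2=-4 y_3=-2 y_4=1
S(17/2) = -1/152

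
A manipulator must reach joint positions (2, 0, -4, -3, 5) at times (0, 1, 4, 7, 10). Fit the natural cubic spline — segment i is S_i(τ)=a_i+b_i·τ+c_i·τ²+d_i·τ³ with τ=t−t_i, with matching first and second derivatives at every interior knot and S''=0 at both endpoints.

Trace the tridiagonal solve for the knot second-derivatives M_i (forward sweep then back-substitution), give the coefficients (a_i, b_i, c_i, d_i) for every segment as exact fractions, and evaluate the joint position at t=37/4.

  seg 0: a=2 b=-665/324 c=0 d=17/324
  seg 1: a=0 b=-307/162 c=17/108 d=29/2916
  seg 2: a=-4 b=-221/324 c=20/81 d=89/2916
  seg 3: a=-3 b=263/162 c=169/324 d=-169/2916
S(37/4) = 6067/2304

Δ: Δ0=-2, Δ1=-4/3, Δ2=1/3, Δ3=8/3
row 1: diag=8, rhs=4; c'=3/8, d'=1/2
row 2: denom=12−3·3/8=87/8; d'=(10−3·1/2)/(87/8)=68/87
row 3: denom=12−3·8/29=324/29; d'=(14−3·68/87)/(324/29)=169/162
back: M3=169/162
back: M2=68/87−8/29·169/162=40/81
back: M1=1/2−3/8·40/81=17/54
M: M0=0, M1=17/54, M2=40/81, M3=169/162, M4=0
seg 0: a=2, c=M0/2=0, d=(M1−M0)/(6·1)=17/324, b=Δ0−h0·(2M0+M1)/6=-665/324
seg 1: a=0, c=M1/2=17/108, d=(M2−M1)/(6·3)=29/2916, b=Δ1−h1·(2M1+M2)/6=-307/162
seg 2: a=-4, c=M2/2=20/81, d=(M3−M2)/(6·3)=89/2916, b=Δ2−h2·(2M2+M3)/6=-221/324
seg 3: a=-3, c=M3/2=169/324, d=(M4−M3)/(6·3)=-169/2916, b=Δ3−h3·(2M3+M4)/6=263/162
t_q=37/4 → seg 3, τ=9/4; S=-3+263/162·τ+169/324·τ²+-169/2916·τ³=6067/2304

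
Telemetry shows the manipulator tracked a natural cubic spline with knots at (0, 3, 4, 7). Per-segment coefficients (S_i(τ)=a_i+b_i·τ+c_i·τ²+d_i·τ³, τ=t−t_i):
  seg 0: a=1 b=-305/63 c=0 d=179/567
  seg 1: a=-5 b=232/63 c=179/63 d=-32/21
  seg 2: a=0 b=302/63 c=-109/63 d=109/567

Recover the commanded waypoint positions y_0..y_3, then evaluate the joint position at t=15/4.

y_0 = S_0(0) = a_0 = 1
y_1 = S_1(0) = a_1 = -5
y_2 = S_2(0) = a_2 = 0
y_3 = S_2(3) = 4
t_q=15/4 is in segment 1 (τ=3/4); S_1(τ)=-431/336

y_0=1 y_1=-5 y_2=0 y_3=4
S(15/4) = -431/336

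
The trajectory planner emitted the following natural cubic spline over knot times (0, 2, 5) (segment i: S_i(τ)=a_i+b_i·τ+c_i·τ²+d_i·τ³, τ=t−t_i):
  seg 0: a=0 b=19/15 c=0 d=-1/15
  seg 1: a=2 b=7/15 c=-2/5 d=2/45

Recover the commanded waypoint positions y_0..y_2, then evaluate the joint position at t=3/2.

y_0 = S_0(0) = a_0 = 0
y_1 = S_1(0) = a_1 = 2
y_2 = S_1(3) = 1
t_q=3/2 is in segment 0 (τ=3/2); S_0(τ)=67/40

y_0=0 y_1=2 y_2=1
S(3/2) = 67/40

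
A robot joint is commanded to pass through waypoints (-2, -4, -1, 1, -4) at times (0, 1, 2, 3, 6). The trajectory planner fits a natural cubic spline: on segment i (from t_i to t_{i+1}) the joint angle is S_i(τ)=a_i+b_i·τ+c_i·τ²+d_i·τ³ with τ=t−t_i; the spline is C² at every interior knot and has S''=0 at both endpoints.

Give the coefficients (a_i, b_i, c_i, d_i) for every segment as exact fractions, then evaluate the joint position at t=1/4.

  seg 0: a=-2 b=-587/174 c=0 d=239/174
  seg 1: a=-4 b=65/87 c=239/58 d=-325/174
  seg 2: a=-1 b=589/174 c=-43/29 d=17/174
  seg 3: a=1 b=62/87 c=-69/58 d=23/174
S(1/4) = -10475/3712

Δ: Δ0=-2, Δ1=3, Δ2=2, Δ3=-5/3
row 1: diag=4, rhs=30; c'=1/4, d'=15/2
row 2: denom=4−1·1/4=15/4; d'=(-6−1·15/2)/(15/4)=-18/5
row 3: denom=8−1·4/15=116/15; d'=(-22−1·-18/5)/(116/15)=-69/29
back: M3=-69/29
back: M2=-18/5−4/15·-69/29=-86/29
back: M1=15/2−1/4·-86/29=239/29
M: M0=0, M1=239/29, M2=-86/29, M3=-69/29, M4=0
seg 0: a=-2, c=M0/2=0, d=(M1−M0)/(6·1)=239/174, b=Δ0−h0·(2M0+M1)/6=-587/174
seg 1: a=-4, c=M1/2=239/58, d=(M2−M1)/(6·1)=-325/174, b=Δ1−h1·(2M1+M2)/6=65/87
seg 2: a=-1, c=M2/2=-43/29, d=(M3−M2)/(6·1)=17/174, b=Δ2−h2·(2M2+M3)/6=589/174
seg 3: a=1, c=M3/2=-69/58, d=(M4−M3)/(6·3)=23/174, b=Δ3−h3·(2M3+M4)/6=62/87
t_q=1/4 → seg 0, τ=1/4; S=-2+-587/174·τ+0·τ²+239/174·τ³=-10475/3712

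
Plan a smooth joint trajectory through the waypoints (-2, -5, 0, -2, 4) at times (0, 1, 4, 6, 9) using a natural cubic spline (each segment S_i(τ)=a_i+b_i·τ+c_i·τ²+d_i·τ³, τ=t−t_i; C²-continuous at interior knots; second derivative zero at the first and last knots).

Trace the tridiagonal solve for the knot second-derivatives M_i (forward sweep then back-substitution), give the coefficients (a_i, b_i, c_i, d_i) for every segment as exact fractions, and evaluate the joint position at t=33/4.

Δ: Δ0=-3, Δ1=5/3, Δ2=-1, Δ3=2
row 1: diag=8, rhs=28; c'=3/8, d'=7/2
row 2: denom=10−3·3/8=71/8; d'=(-16−3·7/2)/(71/8)=-212/71
row 3: denom=10−2·16/71=678/71; d'=(18−2·-212/71)/(678/71)=851/339
back: M3=851/339
back: M2=-212/71−16/71·851/339=-1204/339
back: M1=7/2−3/8·-1204/339=546/113
M: M0=0, M1=546/113, M2=-1204/339, M3=851/339, M4=0
seg 0: a=-2, c=M0/2=0, d=(M1−M0)/(6·1)=91/113, b=Δ0−h0·(2M0+M1)/6=-430/113
seg 1: a=-5, c=M1/2=273/113, d=(M2−M1)/(6·3)=-1421/3051, b=Δ1−h1·(2M1+M2)/6=-157/113
seg 2: a=0, c=M2/2=-602/339, d=(M3−M2)/(6·2)=685/1356, b=Δ2−h2·(2M2+M3)/6=60/113
seg 3: a=-2, c=M3/2=851/678, d=(M4−M3)/(6·3)=-851/6102, b=Δ3−h3·(2M3+M4)/6=-173/339
t_q=33/4 → seg 3, τ=9/4; S=-2+-173/339·τ+851/678·τ²+-851/6102·τ³=23395/14464

  seg 0: a=-2 b=-430/113 c=0 d=91/113
  seg 1: a=-5 b=-157/113 c=273/113 d=-1421/3051
  seg 2: a=0 b=60/113 c=-602/339 d=685/1356
  seg 3: a=-2 b=-173/339 c=851/678 d=-851/6102
S(33/4) = 23395/14464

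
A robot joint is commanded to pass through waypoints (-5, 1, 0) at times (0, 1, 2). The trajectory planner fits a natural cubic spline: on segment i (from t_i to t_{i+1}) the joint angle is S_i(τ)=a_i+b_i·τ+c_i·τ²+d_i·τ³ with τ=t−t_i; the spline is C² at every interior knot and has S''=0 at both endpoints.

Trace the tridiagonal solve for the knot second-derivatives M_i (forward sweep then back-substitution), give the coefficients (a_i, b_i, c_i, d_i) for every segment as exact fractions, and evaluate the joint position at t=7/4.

  seg 0: a=-5 b=31/4 c=0 d=-7/4
  seg 1: a=1 b=5/2 c=-21/4 d=7/4
S(7/4) = 169/256

Δ: Δ0=6, Δ1=-1
row 1: diag=4, rhs=-42; c'=1/4, d'=-21/2
back: M1=-21/2
M: M0=0, M1=-21/2, M2=0
seg 0: a=-5, c=M0/2=0, d=(M1−M0)/(6·1)=-7/4, b=Δ0−h0·(2M0+M1)/6=31/4
seg 1: a=1, c=M1/2=-21/4, d=(M2−M1)/(6·1)=7/4, b=Δ1−h1·(2M1+M2)/6=5/2
t_q=7/4 → seg 1, τ=3/4; S=1+5/2·τ+-21/4·τ²+7/4·τ³=169/256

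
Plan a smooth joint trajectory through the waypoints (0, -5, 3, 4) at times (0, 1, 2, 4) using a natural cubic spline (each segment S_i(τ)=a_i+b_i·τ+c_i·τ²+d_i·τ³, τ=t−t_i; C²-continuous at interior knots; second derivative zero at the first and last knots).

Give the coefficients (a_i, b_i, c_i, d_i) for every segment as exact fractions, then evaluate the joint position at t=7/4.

Δ: Δ0=-5, Δ1=8, Δ2=1/2
row 1: diag=4, rhs=78; c'=1/4, d'=39/2
row 2: denom=6−1·1/4=23/4; d'=(-45−1·39/2)/(23/4)=-258/23
back: M2=-258/23
back: M1=39/2−1/4·-258/23=513/23
M: M0=0, M1=513/23, M2=-258/23, M3=0
seg 0: a=0, c=M0/2=0, d=(M1−M0)/(6·1)=171/46, b=Δ0−h0·(2M0+M1)/6=-401/46
seg 1: a=-5, c=M1/2=513/46, d=(M2−M1)/(6·1)=-257/46, b=Δ1−h1·(2M1+M2)/6=56/23
seg 2: a=3, c=M2/2=-129/23, d=(M3−M2)/(6·2)=43/46, b=Δ2−h2·(2M2+M3)/6=367/46
t_q=7/4 → seg 1, τ=3/4; S=-5+56/23·τ+513/46·τ²+-257/46·τ³=95/128

  seg 0: a=0 b=-401/46 c=0 d=171/46
  seg 1: a=-5 b=56/23 c=513/46 d=-257/46
  seg 2: a=3 b=367/46 c=-129/23 d=43/46
S(7/4) = 95/128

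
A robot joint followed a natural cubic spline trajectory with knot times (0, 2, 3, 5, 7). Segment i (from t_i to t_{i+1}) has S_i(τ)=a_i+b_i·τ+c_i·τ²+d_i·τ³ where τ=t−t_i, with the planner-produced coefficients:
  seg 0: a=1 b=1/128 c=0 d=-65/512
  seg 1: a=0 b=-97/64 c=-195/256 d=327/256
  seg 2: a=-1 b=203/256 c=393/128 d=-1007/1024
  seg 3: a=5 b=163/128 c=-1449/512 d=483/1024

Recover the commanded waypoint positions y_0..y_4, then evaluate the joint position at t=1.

y_0=1 y_1=0 y_2=-1 y_3=5 y_4=0
S(1) = 451/512

y_0 = S_0(0) = a_0 = 1
y_1 = S_1(0) = a_1 = 0
y_2 = S_2(0) = a_2 = -1
y_3 = S_3(0) = a_3 = 5
y_4 = S_3(2) = 0
t_q=1 is in segment 0 (τ=1); S_0(τ)=451/512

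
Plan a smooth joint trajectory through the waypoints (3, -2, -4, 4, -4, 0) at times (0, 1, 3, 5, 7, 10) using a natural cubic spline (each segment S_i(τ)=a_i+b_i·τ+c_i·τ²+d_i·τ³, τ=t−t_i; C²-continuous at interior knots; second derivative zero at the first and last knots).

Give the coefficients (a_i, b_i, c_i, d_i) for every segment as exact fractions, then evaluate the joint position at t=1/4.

  seg 0: a=3 b=-6251/1164 c=0 d=431/1164
  seg 1: a=-2 b=-2479/582 c=431/388 d=151/582
  seg 2: a=-4 b=1919/582 c=1035/388 d=-337/291
  seg 3: a=4 b=41/582 c=-1661/388 d=1307/1164
  seg 4: a=-4 b=-2083/582 c=953/388 d=-953/3492
S(1/4) = 41301/24832

Δ: Δ0=-5, Δ1=-1, Δ2=4, Δ3=-4, Δ4=4/3
row 1: diag=6, rhs=24; c'=1/3, d'=4
row 2: denom=8−2·1/3=22/3; d'=(30−2·4)/(22/3)=3
row 3: denom=8−2·3/11=82/11; d'=(-48−2·3)/(82/11)=-297/41
row 4: denom=10−2·11/41=388/41; d'=(32−2·-297/41)/(388/41)=953/194
back: M4=953/194
back: M3=-297/41−11/41·953/194=-1661/194
back: M2=3−3/11·-1661/194=1035/194
back: M1=4−1/3·1035/194=431/194
M: M0=0, M1=431/194, M2=1035/194, M3=-1661/194, M4=953/194, M5=0
seg 0: a=3, c=M0/2=0, d=(M1−M0)/(6·1)=431/1164, b=Δ0−h0·(2M0+M1)/6=-6251/1164
seg 1: a=-2, c=M1/2=431/388, d=(M2−M1)/(6·2)=151/582, b=Δ1−h1·(2M1+M2)/6=-2479/582
seg 2: a=-4, c=M2/2=1035/388, d=(M3−M2)/(6·2)=-337/291, b=Δ2−h2·(2M2+M3)/6=1919/582
seg 3: a=4, c=M3/2=-1661/388, d=(M4−M3)/(6·2)=1307/1164, b=Δ3−h3·(2M3+M4)/6=41/582
seg 4: a=-4, c=M4/2=953/388, d=(M5−M4)/(6·3)=-953/3492, b=Δ4−h4·(2M4+M5)/6=-2083/582
t_q=1/4 → seg 0, τ=1/4; S=3+-6251/1164·τ+0·τ²+431/1164·τ³=41301/24832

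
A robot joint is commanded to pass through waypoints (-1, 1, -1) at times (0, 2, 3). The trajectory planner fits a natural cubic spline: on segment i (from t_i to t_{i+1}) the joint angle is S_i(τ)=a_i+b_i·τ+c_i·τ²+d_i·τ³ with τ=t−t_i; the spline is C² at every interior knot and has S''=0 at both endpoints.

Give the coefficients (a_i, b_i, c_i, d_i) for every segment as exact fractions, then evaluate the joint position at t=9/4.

  seg 0: a=-1 b=2 c=0 d=-1/4
  seg 1: a=1 b=-1 c=-3/2 d=1/2
S(9/4) = 85/128

Δ: Δ0=1, Δ1=-2
row 1: diag=6, rhs=-18; c'=1/6, d'=-3
back: M1=-3
M: M0=0, M1=-3, M2=0
seg 0: a=-1, c=M0/2=0, d=(M1−M0)/(6·2)=-1/4, b=Δ0−h0·(2M0+M1)/6=2
seg 1: a=1, c=M1/2=-3/2, d=(M2−M1)/(6·1)=1/2, b=Δ1−h1·(2M1+M2)/6=-1
t_q=9/4 → seg 1, τ=1/4; S=1+-1·τ+-3/2·τ²+1/2·τ³=85/128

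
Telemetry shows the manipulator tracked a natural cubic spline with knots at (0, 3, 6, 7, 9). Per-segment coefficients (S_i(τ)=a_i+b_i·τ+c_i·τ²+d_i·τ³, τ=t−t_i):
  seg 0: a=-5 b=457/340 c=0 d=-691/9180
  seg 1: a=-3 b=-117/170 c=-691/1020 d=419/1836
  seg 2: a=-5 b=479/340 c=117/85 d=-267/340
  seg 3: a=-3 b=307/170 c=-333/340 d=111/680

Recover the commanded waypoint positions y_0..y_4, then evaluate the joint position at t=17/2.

y_0 = S_0(0) = a_0 = -5
y_1 = S_1(0) = a_1 = -3
y_2 = S_2(0) = a_2 = -5
y_3 = S_3(0) = a_3 = -3
y_4 = S_3(2) = -2
t_q=17/2 is in segment 3 (τ=3/2); S_3(τ)=-2115/1088

y_0=-5 y_1=-3 y_2=-5 y_3=-3 y_4=-2
S(17/2) = -2115/1088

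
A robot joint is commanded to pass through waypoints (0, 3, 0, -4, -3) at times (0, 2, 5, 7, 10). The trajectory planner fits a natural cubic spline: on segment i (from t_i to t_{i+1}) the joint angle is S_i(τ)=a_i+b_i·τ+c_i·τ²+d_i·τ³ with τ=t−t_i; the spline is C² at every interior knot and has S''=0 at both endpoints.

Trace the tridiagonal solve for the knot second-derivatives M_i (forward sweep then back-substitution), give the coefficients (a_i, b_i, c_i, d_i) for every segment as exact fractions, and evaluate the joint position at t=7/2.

  seg 0: a=0 b=1697/870 c=0 d=-49/435
  seg 1: a=3 b=521/870 c=-98/145 d=373/7830
  seg 2: a=0 b=-944/435 c=-43/174 d=289/1740
  seg 3: a=-4 b=-169/145 c=326/435 d=-326/3915
S(7/2) = 5889/2320

Δ: Δ0=3/2, Δ1=-1, Δ2=-2, Δ3=1/3
row 1: diag=10, rhs=-15; c'=3/10, d'=-3/2
row 2: denom=10−3·3/10=91/10; d'=(-6−3·-3/2)/(91/10)=-15/91
row 3: denom=10−2·20/91=870/91; d'=(14−2·-15/91)/(870/91)=652/435
back: M3=652/435
back: M2=-15/91−20/91·652/435=-43/87
back: M1=-3/2−3/10·-43/87=-196/145
M: M0=0, M1=-196/145, M2=-43/87, M3=652/435, M4=0
seg 0: a=0, c=M0/2=0, d=(M1−M0)/(6·2)=-49/435, b=Δ0−h0·(2M0+M1)/6=1697/870
seg 1: a=3, c=M1/2=-98/145, d=(M2−M1)/(6·3)=373/7830, b=Δ1−h1·(2M1+M2)/6=521/870
seg 2: a=0, c=M2/2=-43/174, d=(M3−M2)/(6·2)=289/1740, b=Δ2−h2·(2M2+M3)/6=-944/435
seg 3: a=-4, c=M3/2=326/435, d=(M4−M3)/(6·3)=-326/3915, b=Δ3−h3·(2M3+M4)/6=-169/145
t_q=7/2 → seg 1, τ=3/2; S=3+521/870·τ+-98/145·τ²+373/7830·τ³=5889/2320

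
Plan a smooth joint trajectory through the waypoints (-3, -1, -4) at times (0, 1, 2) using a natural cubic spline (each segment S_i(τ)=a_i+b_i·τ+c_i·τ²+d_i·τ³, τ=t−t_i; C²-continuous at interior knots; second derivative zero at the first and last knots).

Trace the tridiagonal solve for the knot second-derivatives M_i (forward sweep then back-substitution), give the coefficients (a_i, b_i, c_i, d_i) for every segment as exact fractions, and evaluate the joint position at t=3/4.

  seg 0: a=-3 b=13/4 c=0 d=-5/4
  seg 1: a=-1 b=-1/2 c=-15/4 d=5/4
S(3/4) = -279/256

Δ: Δ0=2, Δ1=-3
row 1: diag=4, rhs=-30; c'=1/4, d'=-15/2
back: M1=-15/2
M: M0=0, M1=-15/2, M2=0
seg 0: a=-3, c=M0/2=0, d=(M1−M0)/(6·1)=-5/4, b=Δ0−h0·(2M0+M1)/6=13/4
seg 1: a=-1, c=M1/2=-15/4, d=(M2−M1)/(6·1)=5/4, b=Δ1−h1·(2M1+M2)/6=-1/2
t_q=3/4 → seg 0, τ=3/4; S=-3+13/4·τ+0·τ²+-5/4·τ³=-279/256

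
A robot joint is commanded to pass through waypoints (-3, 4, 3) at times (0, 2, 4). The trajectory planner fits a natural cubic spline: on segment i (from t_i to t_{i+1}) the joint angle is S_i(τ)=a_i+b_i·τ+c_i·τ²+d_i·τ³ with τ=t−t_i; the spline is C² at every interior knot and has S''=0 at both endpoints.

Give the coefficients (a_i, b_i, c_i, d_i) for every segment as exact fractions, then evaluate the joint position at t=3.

Δ: Δ0=7/2, Δ1=-1/2
row 1: diag=8, rhs=-24; c'=1/4, d'=-3
back: M1=-3
M: M0=0, M1=-3, M2=0
seg 0: a=-3, c=M0/2=0, d=(M1−M0)/(6·2)=-1/4, b=Δ0−h0·(2M0+M1)/6=9/2
seg 1: a=4, c=M1/2=-3/2, d=(M2−M1)/(6·2)=1/4, b=Δ1−h1·(2M1+M2)/6=3/2
t_q=3 → seg 1, τ=1; S=4+3/2·τ+-3/2·τ²+1/4·τ³=17/4

  seg 0: a=-3 b=9/2 c=0 d=-1/4
  seg 1: a=4 b=3/2 c=-3/2 d=1/4
S(3) = 17/4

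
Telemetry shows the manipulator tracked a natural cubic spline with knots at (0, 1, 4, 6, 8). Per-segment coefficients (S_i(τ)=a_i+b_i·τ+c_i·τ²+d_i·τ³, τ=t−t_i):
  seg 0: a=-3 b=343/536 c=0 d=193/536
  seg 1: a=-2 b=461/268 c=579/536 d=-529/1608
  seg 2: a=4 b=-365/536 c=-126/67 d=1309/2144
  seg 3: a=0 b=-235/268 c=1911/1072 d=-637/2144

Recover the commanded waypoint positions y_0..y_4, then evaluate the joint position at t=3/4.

y_0=-3 y_1=-2 y_2=4 y_3=0 y_4=3
S(3/4) = -81237/34304

y_0 = S_0(0) = a_0 = -3
y_1 = S_1(0) = a_1 = -2
y_2 = S_2(0) = a_2 = 4
y_3 = S_3(0) = a_3 = 0
y_4 = S_3(2) = 3
t_q=3/4 is in segment 0 (τ=3/4); S_0(τ)=-81237/34304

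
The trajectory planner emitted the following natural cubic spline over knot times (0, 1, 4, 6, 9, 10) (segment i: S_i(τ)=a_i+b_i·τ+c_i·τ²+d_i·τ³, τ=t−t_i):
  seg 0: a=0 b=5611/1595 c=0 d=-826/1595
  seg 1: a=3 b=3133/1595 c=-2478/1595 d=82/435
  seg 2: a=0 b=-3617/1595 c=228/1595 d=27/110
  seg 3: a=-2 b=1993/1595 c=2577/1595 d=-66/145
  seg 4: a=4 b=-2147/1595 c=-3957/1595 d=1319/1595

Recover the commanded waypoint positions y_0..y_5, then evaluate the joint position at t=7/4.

y_0=0 y_1=3 y_2=0 y_3=-2 y_4=4 y_5=1
S(7/4) = 187767/51040

y_0 = S_0(0) = a_0 = 0
y_1 = S_1(0) = a_1 = 3
y_2 = S_2(0) = a_2 = 0
y_3 = S_3(0) = a_3 = -2
y_4 = S_4(0) = a_4 = 4
y_5 = S_4(1) = 1
t_q=7/4 is in segment 1 (τ=3/4); S_1(τ)=187767/51040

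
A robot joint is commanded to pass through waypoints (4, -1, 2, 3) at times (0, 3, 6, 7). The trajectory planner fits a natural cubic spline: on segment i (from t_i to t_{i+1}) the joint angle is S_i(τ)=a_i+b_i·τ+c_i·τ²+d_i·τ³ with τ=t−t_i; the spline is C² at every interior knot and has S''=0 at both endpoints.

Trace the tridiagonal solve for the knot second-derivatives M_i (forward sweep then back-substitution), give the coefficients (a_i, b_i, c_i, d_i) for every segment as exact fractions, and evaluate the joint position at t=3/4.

  seg 0: a=4 b=-209/87 c=0 d=64/783
  seg 1: a=-1 b=-17/87 c=64/87 d=-88/783
  seg 2: a=2 b=103/87 c=-8/29 d=8/87
S(3/4) = 259/116

Δ: Δ0=-5/3, Δ1=1, Δ2=1
row 1: diag=12, rhs=16; c'=1/4, d'=4/3
row 2: denom=8−3·1/4=29/4; d'=(0−3·4/3)/(29/4)=-16/29
back: M2=-16/29
back: M1=4/3−1/4·-16/29=128/87
M: M0=0, M1=128/87, M2=-16/29, M3=0
seg 0: a=4, c=M0/2=0, d=(M1−M0)/(6·3)=64/783, b=Δ0−h0·(2M0+M1)/6=-209/87
seg 1: a=-1, c=M1/2=64/87, d=(M2−M1)/(6·3)=-88/783, b=Δ1−h1·(2M1+M2)/6=-17/87
seg 2: a=2, c=M2/2=-8/29, d=(M3−M2)/(6·1)=8/87, b=Δ2−h2·(2M2+M3)/6=103/87
t_q=3/4 → seg 0, τ=3/4; S=4+-209/87·τ+0·τ²+64/783·τ³=259/116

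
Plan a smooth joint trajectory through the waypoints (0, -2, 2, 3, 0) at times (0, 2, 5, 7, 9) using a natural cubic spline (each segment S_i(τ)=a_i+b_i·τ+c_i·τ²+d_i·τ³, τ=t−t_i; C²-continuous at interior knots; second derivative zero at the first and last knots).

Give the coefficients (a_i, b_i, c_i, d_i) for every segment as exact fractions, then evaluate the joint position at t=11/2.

Δ: Δ0=-1, Δ1=4/3, Δ2=1/2, Δ3=-3/2
row 1: diag=10, rhs=14; c'=3/10, d'=7/5
row 2: denom=10−3·3/10=91/10; d'=(-5−3·7/5)/(91/10)=-92/91
row 3: denom=8−2·20/91=688/91; d'=(-12−2·-92/91)/(688/91)=-227/172
back: M3=-227/172
back: M2=-92/91−20/91·-227/172=-31/43
back: M1=7/5−3/10·-31/43=139/86
M: M0=0, M1=139/86, M2=-31/43, M3=-227/172, M4=0
seg 0: a=0, c=M0/2=0, d=(M1−M0)/(6·2)=139/1032, b=Δ0−h0·(2M0+M1)/6=-397/258
seg 1: a=-2, c=M1/2=139/172, d=(M2−M1)/(6·3)=-67/516, b=Δ1−h1·(2M1+M2)/6=10/129
seg 2: a=2, c=M2/2=-31/86, d=(M3−M2)/(6·2)=-103/2064, b=Δ2−h2·(2M2+M3)/6=733/516
seg 3: a=3, c=M3/2=-227/344, d=(M4−M3)/(6·2)=227/2064, b=Δ3−h3·(2M3+M4)/6=-80/129
t_q=11/2 → seg 2, τ=1/2; S=2+733/516·τ+-31/86·τ²+-103/2064·τ³=14387/5504

  seg 0: a=0 b=-397/258 c=0 d=139/1032
  seg 1: a=-2 b=10/129 c=139/172 d=-67/516
  seg 2: a=2 b=733/516 c=-31/86 d=-103/2064
  seg 3: a=3 b=-80/129 c=-227/344 d=227/2064
S(11/2) = 14387/5504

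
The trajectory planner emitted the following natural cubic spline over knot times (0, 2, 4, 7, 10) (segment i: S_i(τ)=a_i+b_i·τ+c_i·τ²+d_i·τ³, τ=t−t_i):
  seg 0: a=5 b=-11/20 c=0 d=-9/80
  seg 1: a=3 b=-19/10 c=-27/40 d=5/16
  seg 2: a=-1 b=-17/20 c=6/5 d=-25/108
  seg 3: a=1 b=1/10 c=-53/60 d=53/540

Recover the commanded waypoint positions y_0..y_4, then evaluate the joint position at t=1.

y_0 = S_0(0) = a_0 = 5
y_1 = S_1(0) = a_1 = 3
y_2 = S_2(0) = a_2 = -1
y_3 = S_3(0) = a_3 = 1
y_4 = S_3(3) = -4
t_q=1 is in segment 0 (τ=1); S_0(τ)=347/80

y_0=5 y_1=3 y_2=-1 y_3=1 y_4=-4
S(1) = 347/80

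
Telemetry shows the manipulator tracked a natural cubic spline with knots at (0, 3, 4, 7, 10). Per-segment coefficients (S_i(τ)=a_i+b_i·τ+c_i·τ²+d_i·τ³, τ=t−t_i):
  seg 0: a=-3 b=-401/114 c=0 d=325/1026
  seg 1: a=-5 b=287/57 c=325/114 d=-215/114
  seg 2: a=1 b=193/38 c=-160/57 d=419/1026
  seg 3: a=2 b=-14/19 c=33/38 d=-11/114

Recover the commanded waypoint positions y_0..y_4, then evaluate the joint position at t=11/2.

y_0 = S_0(0) = a_0 = -3
y_1 = S_1(0) = a_1 = -5
y_2 = S_2(0) = a_2 = 1
y_3 = S_3(0) = a_3 = 2
y_4 = S_3(3) = 5
t_q=11/2 is in segment 2 (τ=3/2); S_2(τ)=1119/304

y_0=-3 y_1=-5 y_2=1 y_3=2 y_4=5
S(11/2) = 1119/304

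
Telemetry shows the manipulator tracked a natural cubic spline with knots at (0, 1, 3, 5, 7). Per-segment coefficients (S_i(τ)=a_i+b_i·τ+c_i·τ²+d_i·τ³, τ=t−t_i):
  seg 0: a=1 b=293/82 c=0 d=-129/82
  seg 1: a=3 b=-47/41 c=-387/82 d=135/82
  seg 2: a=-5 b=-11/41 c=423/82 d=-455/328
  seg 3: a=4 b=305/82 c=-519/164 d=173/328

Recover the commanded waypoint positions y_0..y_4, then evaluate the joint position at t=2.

y_0 = S_0(0) = a_0 = 1
y_1 = S_1(0) = a_1 = 3
y_2 = S_2(0) = a_2 = -5
y_3 = S_3(0) = a_3 = 4
y_4 = S_3(2) = 3
t_q=2 is in segment 1 (τ=1); S_1(τ)=-50/41

y_0=1 y_1=3 y_2=-5 y_3=4 y_4=3
S(2) = -50/41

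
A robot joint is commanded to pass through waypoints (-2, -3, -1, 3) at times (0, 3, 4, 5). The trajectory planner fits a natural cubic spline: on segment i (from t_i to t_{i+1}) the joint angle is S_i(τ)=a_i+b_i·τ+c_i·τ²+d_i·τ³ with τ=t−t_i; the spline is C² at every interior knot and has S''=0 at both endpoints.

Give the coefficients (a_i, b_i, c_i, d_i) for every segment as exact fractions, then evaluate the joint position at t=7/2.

  seg 0: a=-2 b=-97/93 c=0 d=22/279
  seg 1: a=-3 b=101/93 c=22/31 d=19/93
  seg 2: a=-1 b=290/93 c=41/31 d=-41/93
S(7/2) = -559/248

Δ: Δ0=-1/3, Δ1=2, Δ2=4
row 1: diag=8, rhs=14; c'=1/8, d'=7/4
row 2: denom=4−1·1/8=31/8; d'=(12−1·7/4)/(31/8)=82/31
back: M2=82/31
back: M1=7/4−1/8·82/31=44/31
M: M0=0, M1=44/31, M2=82/31, M3=0
seg 0: a=-2, c=M0/2=0, d=(M1−M0)/(6·3)=22/279, b=Δ0−h0·(2M0+M1)/6=-97/93
seg 1: a=-3, c=M1/2=22/31, d=(M2−M1)/(6·1)=19/93, b=Δ1−h1·(2M1+M2)/6=101/93
seg 2: a=-1, c=M2/2=41/31, d=(M3−M2)/(6·1)=-41/93, b=Δ2−h2·(2M2+M3)/6=290/93
t_q=7/2 → seg 1, τ=1/2; S=-3+101/93·τ+22/31·τ²+19/93·τ³=-559/248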